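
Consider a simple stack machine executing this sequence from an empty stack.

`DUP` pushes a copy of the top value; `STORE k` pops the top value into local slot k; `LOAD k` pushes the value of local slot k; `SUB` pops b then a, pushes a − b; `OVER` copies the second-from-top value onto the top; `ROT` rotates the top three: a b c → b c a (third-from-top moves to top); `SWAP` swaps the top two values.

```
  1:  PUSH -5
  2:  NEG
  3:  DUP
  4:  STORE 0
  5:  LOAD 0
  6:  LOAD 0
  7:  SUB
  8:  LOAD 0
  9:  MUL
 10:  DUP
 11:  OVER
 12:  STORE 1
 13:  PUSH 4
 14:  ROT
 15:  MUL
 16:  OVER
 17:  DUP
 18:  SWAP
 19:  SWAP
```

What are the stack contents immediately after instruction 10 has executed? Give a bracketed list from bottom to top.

[5, 0, 0]

PUSH -5 -> -5
NEG     -> 5
DUP     -> 5 5
STORE 0 -> 5
LOAD 0  -> 5 5
LOAD 0  -> 5 5 5
SUB     -> 5 0
LOAD 0  -> 5 0 5
MUL     -> 5 0
DUP     -> 5 0 0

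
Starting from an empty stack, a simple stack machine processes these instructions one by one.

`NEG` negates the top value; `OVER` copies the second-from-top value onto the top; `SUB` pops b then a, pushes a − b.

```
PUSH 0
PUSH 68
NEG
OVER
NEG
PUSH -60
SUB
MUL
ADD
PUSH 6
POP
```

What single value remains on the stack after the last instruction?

PUSH 0    0
PUSH 68   0 68
NEG       0 -68
OVER      0 -68 0
NEG       0 -68 0
PUSH -60  0 -68 0 -60
SUB       0 -68 60
MUL       0 -4080
ADD       -4080
PUSH 6    -4080 6
POP       -4080

-4080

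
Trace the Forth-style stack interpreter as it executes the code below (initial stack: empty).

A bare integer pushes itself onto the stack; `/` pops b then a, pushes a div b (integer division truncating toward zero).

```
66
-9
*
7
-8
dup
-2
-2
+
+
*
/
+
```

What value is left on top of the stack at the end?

66   [66]
-9   [66, -9]
*    [-594]
7    [-594, 7]
-8   [-594, 7, -8]
dup  [-594, 7, -8, -8]
-2   [-594, 7, -8, -8, -2]
-2   [-594, 7, -8, -8, -2, -2]
+    [-594, 7, -8, -8, -4]
+    [-594, 7, -8, -12]
*    [-594, 7, 96]
/    [-594, 0]
+    [-594]

-594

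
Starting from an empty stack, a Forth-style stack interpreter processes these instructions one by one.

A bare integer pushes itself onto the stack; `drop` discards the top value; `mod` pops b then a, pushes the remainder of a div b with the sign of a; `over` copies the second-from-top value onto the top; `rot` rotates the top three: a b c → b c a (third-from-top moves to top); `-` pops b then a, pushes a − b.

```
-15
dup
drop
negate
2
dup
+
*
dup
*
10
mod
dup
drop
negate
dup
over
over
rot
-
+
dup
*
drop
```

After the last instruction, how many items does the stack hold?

-15    -> -15
dup    -> -15 -15
drop   -> -15
negate -> 15
2      -> 15 2
dup    -> 15 2 2
+      -> 15 4
*      -> 60
dup    -> 60 60
*      -> 3600
10     -> 3600 10
mod    -> 0
dup    -> 0 0
drop   -> 0
negate -> 0
dup    -> 0 0
over   -> 0 0 0
over   -> 0 0 0 0
rot    -> 0 0 0 0
-      -> 0 0 0
+      -> 0 0
dup    -> 0 0 0
*      -> 0 0
drop   -> 0

1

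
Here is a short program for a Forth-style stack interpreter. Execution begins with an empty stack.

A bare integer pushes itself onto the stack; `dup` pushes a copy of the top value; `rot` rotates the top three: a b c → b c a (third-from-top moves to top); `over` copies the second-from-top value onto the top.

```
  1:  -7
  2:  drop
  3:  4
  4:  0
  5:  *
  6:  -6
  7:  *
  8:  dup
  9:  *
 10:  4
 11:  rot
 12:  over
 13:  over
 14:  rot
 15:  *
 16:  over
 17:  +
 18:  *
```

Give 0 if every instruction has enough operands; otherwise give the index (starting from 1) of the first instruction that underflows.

11

-7    [-7]
drop  []
4     [4]
0     [4, 0]
*     [0]
-6    [0, -6]
*     [0]
dup   [0, 0]
*     [0]
4     [0, 4]
rot  — needs 3 operands, stack has 2 → underflow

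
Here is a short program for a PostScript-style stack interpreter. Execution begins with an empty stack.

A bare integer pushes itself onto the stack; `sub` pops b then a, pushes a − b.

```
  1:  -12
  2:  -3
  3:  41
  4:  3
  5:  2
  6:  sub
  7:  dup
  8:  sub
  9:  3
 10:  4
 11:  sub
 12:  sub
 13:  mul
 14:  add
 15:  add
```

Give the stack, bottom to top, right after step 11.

-12 → [-12]
-3  → [-12, -3]
41  → [-12, -3, 41]
3   → [-12, -3, 41, 3]
2   → [-12, -3, 41, 3, 2]
sub → [-12, -3, 41, 1]
dup → [-12, -3, 41, 1, 1]
sub → [-12, -3, 41, 0]
3   → [-12, -3, 41, 0, 3]
4   → [-12, -3, 41, 0, 3, 4]
sub → [-12, -3, 41, 0, -1]

[-12, -3, 41, 0, -1]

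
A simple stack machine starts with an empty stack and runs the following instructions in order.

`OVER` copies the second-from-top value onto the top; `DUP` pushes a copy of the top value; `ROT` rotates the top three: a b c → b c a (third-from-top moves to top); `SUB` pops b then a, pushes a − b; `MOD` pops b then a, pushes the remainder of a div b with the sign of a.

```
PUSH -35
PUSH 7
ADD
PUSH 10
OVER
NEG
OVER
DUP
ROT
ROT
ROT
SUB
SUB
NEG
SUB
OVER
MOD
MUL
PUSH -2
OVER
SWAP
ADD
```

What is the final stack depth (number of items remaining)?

2

PUSH -35  -35
PUSH 7    -35 7
ADD       -28
PUSH 10   -28 10
OVER      -28 10 -28
NEG       -28 10 28
OVER      -28 10 28 10
DUP       -28 10 28 10 10
ROT       -28 10 10 10 28
ROT       -28 10 10 28 10
ROT       -28 10 28 10 10
SUB       -28 10 28 0
SUB       -28 10 28
NEG       -28 10 -28
SUB       -28 38
OVER      -28 38 -28
MOD       -28 10
MUL       -280
PUSH -2   -280 -2
OVER      -280 -2 -280
SWAP      -280 -280 -2
ADD       -280 -282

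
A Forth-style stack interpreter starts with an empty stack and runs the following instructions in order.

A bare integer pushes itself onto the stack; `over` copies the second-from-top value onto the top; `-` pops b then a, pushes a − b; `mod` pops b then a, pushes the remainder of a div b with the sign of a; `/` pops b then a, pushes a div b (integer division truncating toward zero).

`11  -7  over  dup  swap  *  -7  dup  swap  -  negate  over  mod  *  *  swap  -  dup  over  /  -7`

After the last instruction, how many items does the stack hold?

11     : [11]
-7     : [11, -7]
over   : [11, -7, 11]
dup    : [11, -7, 11, 11]
swap   : [11, -7, 11, 11]
*      : [11, -7, 121]
-7     : [11, -7, 121, -7]
dup    : [11, -7, 121, -7, -7]
swap   : [11, -7, 121, -7, -7]
-      : [11, -7, 121, 0]
negate : [11, -7, 121, 0]
over   : [11, -7, 121, 0, 121]
mod    : [11, -7, 121, 0]
*      : [11, -7, 0]
*      : [11, 0]
swap   : [0, 11]
-      : [-11]
dup    : [-11, -11]
over   : [-11, -11, -11]
/      : [-11, 1]
-7     : [-11, 1, -7]

3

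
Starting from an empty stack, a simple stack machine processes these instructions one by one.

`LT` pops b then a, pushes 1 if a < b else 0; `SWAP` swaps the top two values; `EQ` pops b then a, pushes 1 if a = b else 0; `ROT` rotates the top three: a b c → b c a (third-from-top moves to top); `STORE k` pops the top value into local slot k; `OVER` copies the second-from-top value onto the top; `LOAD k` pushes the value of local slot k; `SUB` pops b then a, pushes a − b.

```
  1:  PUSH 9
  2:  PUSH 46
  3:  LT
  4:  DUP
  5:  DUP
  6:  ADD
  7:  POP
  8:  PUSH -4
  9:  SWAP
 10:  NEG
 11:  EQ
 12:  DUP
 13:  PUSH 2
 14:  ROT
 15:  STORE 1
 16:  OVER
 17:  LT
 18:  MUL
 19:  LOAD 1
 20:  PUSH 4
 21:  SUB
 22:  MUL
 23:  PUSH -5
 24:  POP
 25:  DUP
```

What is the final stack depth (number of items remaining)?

2

PUSH 9  : [9]
PUSH 46 : [9, 46]
LT      : [1]
DUP     : [1, 1]
DUP     : [1, 1, 1]
ADD     : [1, 2]
POP     : [1]
PUSH -4 : [1, -4]
SWAP    : [-4, 1]
NEG     : [-4, -1]
EQ      : [0]
DUP     : [0, 0]
PUSH 2  : [0, 0, 2]
ROT     : [0, 2, 0]
STORE 1 : [0, 2]
OVER    : [0, 2, 0]
LT      : [0, 0]
MUL     : [0]
LOAD 1  : [0, 0]
PUSH 4  : [0, 0, 4]
SUB     : [0, -4]
MUL     : [0]
PUSH -5 : [0, -5]
POP     : [0]
DUP     : [0, 0]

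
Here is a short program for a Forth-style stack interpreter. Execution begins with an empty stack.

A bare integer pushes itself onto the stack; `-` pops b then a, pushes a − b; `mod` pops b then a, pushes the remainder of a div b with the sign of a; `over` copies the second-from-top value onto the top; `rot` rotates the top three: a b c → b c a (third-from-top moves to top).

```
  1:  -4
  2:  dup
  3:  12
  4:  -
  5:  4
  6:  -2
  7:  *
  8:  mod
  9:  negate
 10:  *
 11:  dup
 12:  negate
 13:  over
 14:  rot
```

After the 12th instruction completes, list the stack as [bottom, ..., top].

-4      -4
dup     -4 -4
12      -4 -4 12
-       -4 -16
4       -4 -16 4
-2      -4 -16 4 -2
*       -4 -16 -8
mod     -4 0
negate  -4 0
*       0
dup     0 0
negate  0 0

[0, 0]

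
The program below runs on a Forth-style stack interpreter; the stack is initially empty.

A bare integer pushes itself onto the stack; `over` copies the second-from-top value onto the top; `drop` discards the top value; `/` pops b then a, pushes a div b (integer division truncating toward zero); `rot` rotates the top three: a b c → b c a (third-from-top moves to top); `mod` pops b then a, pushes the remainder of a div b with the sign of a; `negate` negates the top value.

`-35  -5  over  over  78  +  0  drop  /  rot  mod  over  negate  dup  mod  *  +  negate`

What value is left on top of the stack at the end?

-35     -35
-5      -35 -5
over    -35 -5 -35
over    -35 -5 -35 -5
78      -35 -5 -35 -5 78
+       -35 -5 -35 73
0       -35 -5 -35 73 0
drop    -35 -5 -35 73
/       -35 -5 0
rot     -5 0 -35
mod     -5 0
over    -5 0 -5
negate  -5 0 5
dup     -5 0 5 5
mod     -5 0 0
*       -5 0
+       -5
negate  5

5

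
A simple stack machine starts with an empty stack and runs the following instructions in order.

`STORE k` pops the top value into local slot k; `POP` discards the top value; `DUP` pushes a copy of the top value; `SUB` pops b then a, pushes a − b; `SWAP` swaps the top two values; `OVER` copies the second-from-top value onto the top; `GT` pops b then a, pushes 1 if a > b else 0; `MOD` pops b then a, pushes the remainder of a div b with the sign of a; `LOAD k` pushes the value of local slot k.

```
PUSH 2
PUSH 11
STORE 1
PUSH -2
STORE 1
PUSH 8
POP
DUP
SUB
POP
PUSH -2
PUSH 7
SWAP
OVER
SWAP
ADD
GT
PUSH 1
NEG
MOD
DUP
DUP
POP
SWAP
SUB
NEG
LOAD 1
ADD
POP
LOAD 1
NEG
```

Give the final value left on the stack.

PUSH 2   [2]
PUSH 11  [2, 11]
STORE 1  [2]
PUSH -2  [2, -2]
STORE 1  [2]
PUSH 8   [2, 8]
POP      [2]
DUP      [2, 2]
SUB      [0]
POP      []
PUSH -2  [-2]
PUSH 7   [-2, 7]
SWAP     [7, -2]
OVER     [7, -2, 7]
SWAP     [7, 7, -2]
ADD      [7, 5]
GT       [1]
PUSH 1   [1, 1]
NEG      [1, -1]
MOD      [0]
DUP      [0, 0]
DUP      [0, 0, 0]
POP      [0, 0]
SWAP     [0, 0]
SUB      [0]
NEG      [0]
LOAD 1   [0, -2]
ADD      [-2]
POP      []
LOAD 1   [-2]
NEG      [2]

2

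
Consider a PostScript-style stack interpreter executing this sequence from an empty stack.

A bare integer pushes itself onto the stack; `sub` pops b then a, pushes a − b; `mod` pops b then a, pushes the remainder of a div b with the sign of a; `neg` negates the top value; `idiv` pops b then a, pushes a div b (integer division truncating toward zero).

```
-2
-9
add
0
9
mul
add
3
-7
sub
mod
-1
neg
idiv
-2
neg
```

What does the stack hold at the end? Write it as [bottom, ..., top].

[-1, 2]

-2    [-2]
-9    [-2, -9]
add   [-11]
0     [-11, 0]
9     [-11, 0, 9]
mul   [-11, 0]
add   [-11]
3     [-11, 3]
-7    [-11, 3, -7]
sub   [-11, 10]
mod   [-1]
-1    [-1, -1]
neg   [-1, 1]
idiv  [-1]
-2    [-1, -2]
neg   [-1, 2]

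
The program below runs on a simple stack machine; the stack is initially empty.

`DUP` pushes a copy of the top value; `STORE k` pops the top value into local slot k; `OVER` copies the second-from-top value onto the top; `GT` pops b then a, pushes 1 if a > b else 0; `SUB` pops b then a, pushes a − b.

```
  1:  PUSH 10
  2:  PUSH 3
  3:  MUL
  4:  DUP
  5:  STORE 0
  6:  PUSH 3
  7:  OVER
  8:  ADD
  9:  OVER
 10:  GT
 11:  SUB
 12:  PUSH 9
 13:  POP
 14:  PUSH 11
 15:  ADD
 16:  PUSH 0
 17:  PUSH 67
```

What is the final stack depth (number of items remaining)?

PUSH 10 -> 10
PUSH 3  -> 10 3
MUL     -> 30
DUP     -> 30 30
STORE 0 -> 30
PUSH 3  -> 30 3
OVER    -> 30 3 30
ADD     -> 30 33
OVER    -> 30 33 30
GT      -> 30 1
SUB     -> 29
PUSH 9  -> 29 9
POP     -> 29
PUSH 11 -> 29 11
ADD     -> 40
PUSH 0  -> 40 0
PUSH 67 -> 40 0 67

3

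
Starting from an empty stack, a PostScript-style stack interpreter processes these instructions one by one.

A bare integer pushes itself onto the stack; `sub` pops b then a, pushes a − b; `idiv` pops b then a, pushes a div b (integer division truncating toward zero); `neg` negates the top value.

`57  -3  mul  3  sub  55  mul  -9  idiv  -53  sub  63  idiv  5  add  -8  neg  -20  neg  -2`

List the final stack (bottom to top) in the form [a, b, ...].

57    [57]
-3    [57, -3]
mul   [-171]
3     [-171, 3]
sub   [-174]
55    [-174, 55]
mul   [-9570]
-9    [-9570, -9]
idiv  [1063]
-53   [1063, -53]
sub   [1116]
63    [1116, 63]
idiv  [17]
5     [17, 5]
add   [22]
-8    [22, -8]
neg   [22, 8]
-20   [22, 8, -20]
neg   [22, 8, 20]
-2    [22, 8, 20, -2]

[22, 8, 20, -2]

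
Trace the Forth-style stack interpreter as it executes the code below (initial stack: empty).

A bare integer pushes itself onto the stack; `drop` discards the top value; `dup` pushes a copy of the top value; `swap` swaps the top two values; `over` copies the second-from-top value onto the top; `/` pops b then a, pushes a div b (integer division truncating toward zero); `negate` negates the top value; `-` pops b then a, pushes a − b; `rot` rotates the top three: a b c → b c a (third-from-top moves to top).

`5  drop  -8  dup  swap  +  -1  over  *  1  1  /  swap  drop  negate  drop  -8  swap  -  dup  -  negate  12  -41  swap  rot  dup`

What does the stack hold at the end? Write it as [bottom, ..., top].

5      : [5]
drop   : []
-8     : [-8]
dup    : [-8, -8]
swap   : [-8, -8]
+      : [-16]
-1     : [-16, -1]
over   : [-16, -1, -16]
*      : [-16, 16]
1      : [-16, 16, 1]
1      : [-16, 16, 1, 1]
/      : [-16, 16, 1]
swap   : [-16, 1, 16]
drop   : [-16, 1]
negate : [-16, -1]
drop   : [-16]
-8     : [-16, -8]
swap   : [-8, -16]
-      : [8]
dup    : [8, 8]
-      : [0]
negate : [0]
12     : [0, 12]
-41    : [0, 12, -41]
swap   : [0, -41, 12]
rot    : [-41, 12, 0]
dup    : [-41, 12, 0, 0]

[-41, 12, 0, 0]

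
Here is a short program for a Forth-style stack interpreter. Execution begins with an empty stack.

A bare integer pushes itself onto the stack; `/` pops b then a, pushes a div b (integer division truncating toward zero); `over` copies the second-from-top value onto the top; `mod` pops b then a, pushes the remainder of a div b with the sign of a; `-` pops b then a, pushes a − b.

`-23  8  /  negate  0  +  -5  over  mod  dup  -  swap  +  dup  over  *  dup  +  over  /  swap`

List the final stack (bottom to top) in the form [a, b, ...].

-23     [-23]
8       [-23, 8]
/       [-2]
negate  [2]
0       [2, 0]
+       [2]
-5      [2, -5]
over    [2, -5, 2]
mod     [2, -1]
dup     [2, -1, -1]
-       [2, 0]
swap    [0, 2]
+       [2]
dup     [2, 2]
over    [2, 2, 2]
*       [2, 4]
dup     [2, 4, 4]
+       [2, 8]
over    [2, 8, 2]
/       [2, 4]
swap    [4, 2]

[4, 2]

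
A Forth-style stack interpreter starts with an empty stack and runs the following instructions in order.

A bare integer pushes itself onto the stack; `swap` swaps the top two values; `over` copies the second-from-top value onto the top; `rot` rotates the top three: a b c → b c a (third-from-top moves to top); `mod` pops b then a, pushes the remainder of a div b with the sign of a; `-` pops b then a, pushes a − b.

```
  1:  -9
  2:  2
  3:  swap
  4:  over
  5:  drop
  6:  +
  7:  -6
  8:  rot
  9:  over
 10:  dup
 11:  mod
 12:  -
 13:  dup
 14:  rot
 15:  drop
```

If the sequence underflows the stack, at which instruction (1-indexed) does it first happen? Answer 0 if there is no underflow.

-9    -9
2     -9 2
swap  2 -9
over  2 -9 2
drop  2 -9
+     -7
-6    -7 -6
rot  — needs 3 operands, stack has 2 → underflow

8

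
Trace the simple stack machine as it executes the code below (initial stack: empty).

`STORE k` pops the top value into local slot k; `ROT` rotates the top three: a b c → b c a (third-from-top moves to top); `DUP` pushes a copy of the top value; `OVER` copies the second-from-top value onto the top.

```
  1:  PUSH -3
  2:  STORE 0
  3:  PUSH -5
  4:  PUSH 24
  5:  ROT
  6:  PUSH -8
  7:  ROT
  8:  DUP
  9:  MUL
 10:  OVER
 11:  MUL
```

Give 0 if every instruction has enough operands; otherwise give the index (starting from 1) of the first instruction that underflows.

5

PUSH -3 : [-3]
STORE 0 : []
PUSH -5 : [-5]
PUSH 24 : [-5, 24]
ROT  — needs 3 operands, stack has 2 → underflow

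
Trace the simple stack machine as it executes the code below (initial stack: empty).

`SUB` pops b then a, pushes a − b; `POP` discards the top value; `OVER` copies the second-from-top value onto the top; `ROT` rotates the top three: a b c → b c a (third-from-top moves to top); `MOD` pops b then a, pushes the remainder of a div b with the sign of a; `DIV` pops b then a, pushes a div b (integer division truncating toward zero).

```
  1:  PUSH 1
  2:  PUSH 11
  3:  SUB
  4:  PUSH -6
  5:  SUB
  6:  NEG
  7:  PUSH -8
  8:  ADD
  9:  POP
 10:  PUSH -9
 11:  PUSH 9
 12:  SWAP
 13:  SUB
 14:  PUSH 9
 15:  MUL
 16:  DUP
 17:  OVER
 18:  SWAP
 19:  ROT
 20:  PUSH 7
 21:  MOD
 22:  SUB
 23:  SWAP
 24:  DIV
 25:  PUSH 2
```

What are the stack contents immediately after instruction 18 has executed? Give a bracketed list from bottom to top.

[162, 162, 162]

PUSH 1  -> [1]
PUSH 11 -> [1, 11]
SUB     -> [-10]
PUSH -6 -> [-10, -6]
SUB     -> [-4]
NEG     -> [4]
PUSH -8 -> [4, -8]
ADD     -> [-4]
POP     -> []
PUSH -9 -> [-9]
PUSH 9  -> [-9, 9]
SWAP    -> [9, -9]
SUB     -> [18]
PUSH 9  -> [18, 9]
MUL     -> [162]
DUP     -> [162, 162]
OVER    -> [162, 162, 162]
SWAP    -> [162, 162, 162]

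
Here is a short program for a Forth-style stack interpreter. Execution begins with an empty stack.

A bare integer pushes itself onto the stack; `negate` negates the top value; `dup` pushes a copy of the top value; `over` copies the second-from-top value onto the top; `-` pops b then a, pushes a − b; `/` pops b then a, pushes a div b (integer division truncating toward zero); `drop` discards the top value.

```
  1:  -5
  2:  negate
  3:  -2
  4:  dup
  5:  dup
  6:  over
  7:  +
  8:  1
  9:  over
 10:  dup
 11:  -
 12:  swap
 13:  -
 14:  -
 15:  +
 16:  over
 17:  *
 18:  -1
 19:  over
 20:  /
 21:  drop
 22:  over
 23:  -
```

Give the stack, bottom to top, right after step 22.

-5     : -5
negate : 5
-2     : 5 -2
dup    : 5 -2 -2
dup    : 5 -2 -2 -2
over   : 5 -2 -2 -2 -2
+      : 5 -2 -2 -4
1      : 5 -2 -2 -4 1
over   : 5 -2 -2 -4 1 -4
dup    : 5 -2 -2 -4 1 -4 -4
-      : 5 -2 -2 -4 1 0
swap   : 5 -2 -2 -4 0 1
-      : 5 -2 -2 -4 -1
-      : 5 -2 -2 -3
+      : 5 -2 -5
over   : 5 -2 -5 -2
*      : 5 -2 10
-1     : 5 -2 10 -1
over   : 5 -2 10 -1 10
/      : 5 -2 10 0
drop   : 5 -2 10
over   : 5 -2 10 -2

[5, -2, 10, -2]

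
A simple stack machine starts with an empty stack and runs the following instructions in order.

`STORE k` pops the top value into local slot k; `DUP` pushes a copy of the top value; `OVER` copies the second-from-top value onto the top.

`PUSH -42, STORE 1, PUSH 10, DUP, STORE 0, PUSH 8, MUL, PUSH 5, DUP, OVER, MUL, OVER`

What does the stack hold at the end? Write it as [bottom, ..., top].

PUSH -42 : -42
STORE 1  : (empty)
PUSH 10  : 10
DUP      : 10 10
STORE 0  : 10
PUSH 8   : 10 8
MUL      : 80
PUSH 5   : 80 5
DUP      : 80 5 5
OVER     : 80 5 5 5
MUL      : 80 5 25
OVER     : 80 5 25 5

[80, 5, 25, 5]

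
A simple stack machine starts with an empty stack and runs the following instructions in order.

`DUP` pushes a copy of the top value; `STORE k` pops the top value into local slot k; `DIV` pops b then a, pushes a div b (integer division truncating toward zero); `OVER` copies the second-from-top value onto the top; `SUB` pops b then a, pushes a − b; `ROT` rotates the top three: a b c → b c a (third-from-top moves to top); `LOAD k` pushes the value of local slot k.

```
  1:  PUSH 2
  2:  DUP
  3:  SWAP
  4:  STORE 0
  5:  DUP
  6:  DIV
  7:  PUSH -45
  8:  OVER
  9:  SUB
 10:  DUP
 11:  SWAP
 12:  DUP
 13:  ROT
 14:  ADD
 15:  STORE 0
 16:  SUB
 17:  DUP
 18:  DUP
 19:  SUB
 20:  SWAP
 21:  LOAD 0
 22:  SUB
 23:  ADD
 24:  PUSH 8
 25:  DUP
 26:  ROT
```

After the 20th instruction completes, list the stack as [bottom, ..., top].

[0, 47]

PUSH 2    [2]
DUP       [2, 2]
SWAP      [2, 2]
STORE 0   [2]
DUP       [2, 2]
DIV       [1]
PUSH -45  [1, -45]
OVER      [1, -45, 1]
SUB       [1, -46]
DUP       [1, -46, -46]
SWAP      [1, -46, -46]
DUP       [1, -46, -46, -46]
ROT       [1, -46, -46, -46]
ADD       [1, -46, -92]
STORE 0   [1, -46]
SUB       [47]
DUP       [47, 47]
DUP       [47, 47, 47]
SUB       [47, 0]
SWAP      [0, 47]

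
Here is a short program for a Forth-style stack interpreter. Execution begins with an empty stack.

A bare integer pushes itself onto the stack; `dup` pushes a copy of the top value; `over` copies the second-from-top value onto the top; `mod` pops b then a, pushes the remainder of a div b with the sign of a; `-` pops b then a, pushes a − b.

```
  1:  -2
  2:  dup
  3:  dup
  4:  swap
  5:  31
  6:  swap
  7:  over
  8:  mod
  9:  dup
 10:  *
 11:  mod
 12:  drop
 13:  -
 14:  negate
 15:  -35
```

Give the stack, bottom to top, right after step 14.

-2     → -2
dup    → -2 -2
dup    → -2 -2 -2
swap   → -2 -2 -2
31     → -2 -2 -2 31
swap   → -2 -2 31 -2
over   → -2 -2 31 -2 31
mod    → -2 -2 31 -2
dup    → -2 -2 31 -2 -2
*      → -2 -2 31 4
mod    → -2 -2 3
drop   → -2 -2
-      → 0
negate → 0

[0]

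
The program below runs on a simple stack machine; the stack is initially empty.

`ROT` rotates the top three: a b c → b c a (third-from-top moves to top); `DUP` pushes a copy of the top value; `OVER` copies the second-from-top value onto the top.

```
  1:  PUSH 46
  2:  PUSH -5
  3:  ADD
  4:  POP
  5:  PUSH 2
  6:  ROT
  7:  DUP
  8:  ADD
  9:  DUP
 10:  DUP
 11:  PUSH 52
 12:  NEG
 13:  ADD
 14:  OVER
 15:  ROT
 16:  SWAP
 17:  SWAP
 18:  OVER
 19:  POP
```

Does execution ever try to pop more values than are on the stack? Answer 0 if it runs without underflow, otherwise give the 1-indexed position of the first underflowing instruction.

6

PUSH 46 : [46]
PUSH -5 : [46, -5]
ADD     : [41]
POP     : []
PUSH 2  : [2]
ROT  — needs 3 operands, stack has 1 → underflow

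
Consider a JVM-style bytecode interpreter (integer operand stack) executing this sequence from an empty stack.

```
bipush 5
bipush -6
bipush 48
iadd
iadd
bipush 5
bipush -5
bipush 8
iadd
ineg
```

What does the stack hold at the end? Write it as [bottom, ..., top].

bipush 5  -> 5
bipush -6 -> 5 -6
bipush 48 -> 5 -6 48
iadd      -> 5 42
iadd      -> 47
bipush 5  -> 47 5
bipush -5 -> 47 5 -5
bipush 8  -> 47 5 -5 8
iadd      -> 47 5 3
ineg      -> 47 5 -3

[47, 5, -3]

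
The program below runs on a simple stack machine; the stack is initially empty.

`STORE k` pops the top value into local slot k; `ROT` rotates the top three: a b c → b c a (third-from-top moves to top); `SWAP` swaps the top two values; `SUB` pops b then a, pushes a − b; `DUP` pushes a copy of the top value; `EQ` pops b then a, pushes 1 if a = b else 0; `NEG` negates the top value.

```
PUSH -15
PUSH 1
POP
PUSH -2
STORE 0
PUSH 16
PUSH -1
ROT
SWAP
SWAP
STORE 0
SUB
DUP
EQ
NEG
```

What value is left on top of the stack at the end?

-1

PUSH -15 : -15
PUSH 1   : -15 1
POP      : -15
PUSH -2  : -15 -2
STORE 0  : -15
PUSH 16  : -15 16
PUSH -1  : -15 16 -1
ROT      : 16 -1 -15
SWAP     : 16 -15 -1
SWAP     : 16 -1 -15
STORE 0  : 16 -1
SUB      : 17
DUP      : 17 17
EQ       : 1
NEG      : -1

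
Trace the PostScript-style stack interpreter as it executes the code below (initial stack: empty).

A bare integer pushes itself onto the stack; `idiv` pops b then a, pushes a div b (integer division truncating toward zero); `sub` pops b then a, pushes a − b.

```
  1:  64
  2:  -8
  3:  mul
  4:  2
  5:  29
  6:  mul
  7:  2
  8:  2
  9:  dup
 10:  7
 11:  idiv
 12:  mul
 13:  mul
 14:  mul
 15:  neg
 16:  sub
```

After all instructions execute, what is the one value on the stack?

-512

64   : [64]
-8   : [64, -8]
mul  : [-512]
2    : [-512, 2]
29   : [-512, 2, 29]
mul  : [-512, 58]
2    : [-512, 58, 2]
2    : [-512, 58, 2, 2]
dup  : [-512, 58, 2, 2, 2]
7    : [-512, 58, 2, 2, 2, 7]
idiv : [-512, 58, 2, 2, 0]
mul  : [-512, 58, 2, 0]
mul  : [-512, 58, 0]
mul  : [-512, 0]
neg  : [-512, 0]
sub  : [-512]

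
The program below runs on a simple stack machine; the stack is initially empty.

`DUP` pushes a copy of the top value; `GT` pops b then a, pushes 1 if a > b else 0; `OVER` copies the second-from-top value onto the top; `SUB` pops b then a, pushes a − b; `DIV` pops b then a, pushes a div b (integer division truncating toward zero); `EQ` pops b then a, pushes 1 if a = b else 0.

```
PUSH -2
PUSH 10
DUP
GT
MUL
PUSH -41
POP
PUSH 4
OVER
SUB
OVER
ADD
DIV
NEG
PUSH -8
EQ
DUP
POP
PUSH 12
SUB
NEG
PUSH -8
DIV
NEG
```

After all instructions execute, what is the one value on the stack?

PUSH -2   [-2]
PUSH 10   [-2, 10]
DUP       [-2, 10, 10]
GT        [-2, 0]
MUL       [0]
PUSH -41  [0, -41]
POP       [0]
PUSH 4    [0, 4]
OVER      [0, 4, 0]
SUB       [0, 4]
OVER      [0, 4, 0]
ADD       [0, 4]
DIV       [0]
NEG       [0]
PUSH -8   [0, -8]
EQ        [0]
DUP       [0, 0]
POP       [0]
PUSH 12   [0, 12]
SUB       [-12]
NEG       [12]
PUSH -8   [12, -8]
DIV       [-1]
NEG       [1]

1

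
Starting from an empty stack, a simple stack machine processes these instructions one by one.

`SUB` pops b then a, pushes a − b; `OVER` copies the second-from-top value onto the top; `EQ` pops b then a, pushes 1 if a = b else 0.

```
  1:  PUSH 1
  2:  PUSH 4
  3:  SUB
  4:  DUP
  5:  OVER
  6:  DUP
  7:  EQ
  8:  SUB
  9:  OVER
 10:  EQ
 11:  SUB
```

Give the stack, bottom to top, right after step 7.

[-3, -3, 1]

PUSH 1 : 1
PUSH 4 : 1 4
SUB    : -3
DUP    : -3 -3
OVER   : -3 -3 -3
DUP    : -3 -3 -3 -3
EQ     : -3 -3 1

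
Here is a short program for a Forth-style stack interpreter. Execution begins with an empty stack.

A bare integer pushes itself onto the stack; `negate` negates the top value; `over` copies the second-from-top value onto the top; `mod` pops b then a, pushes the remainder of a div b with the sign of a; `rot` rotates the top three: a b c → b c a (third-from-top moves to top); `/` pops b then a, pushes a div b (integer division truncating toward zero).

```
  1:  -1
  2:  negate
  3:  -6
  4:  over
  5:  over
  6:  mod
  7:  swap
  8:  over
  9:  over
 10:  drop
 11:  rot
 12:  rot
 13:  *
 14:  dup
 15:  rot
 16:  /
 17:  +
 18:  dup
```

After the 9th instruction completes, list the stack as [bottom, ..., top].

-1     : [-1]
negate : [1]
-6     : [1, -6]
over   : [1, -6, 1]
over   : [1, -6, 1, -6]
mod    : [1, -6, 1]
swap   : [1, 1, -6]
over   : [1, 1, -6, 1]
over   : [1, 1, -6, 1, -6]

[1, 1, -6, 1, -6]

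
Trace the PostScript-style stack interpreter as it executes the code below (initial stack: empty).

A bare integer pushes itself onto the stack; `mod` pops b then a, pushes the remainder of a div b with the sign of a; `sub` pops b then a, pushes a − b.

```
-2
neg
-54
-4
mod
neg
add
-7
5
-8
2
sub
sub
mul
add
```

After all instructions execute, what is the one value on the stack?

-2  : -2
neg : 2
-54 : 2 -54
-4  : 2 -54 -4
mod : 2 -2
neg : 2 2
add : 4
-7  : 4 -7
5   : 4 -7 5
-8  : 4 -7 5 -8
2   : 4 -7 5 -8 2
sub : 4 -7 5 -10
sub : 4 -7 15
mul : 4 -105
add : -101

-101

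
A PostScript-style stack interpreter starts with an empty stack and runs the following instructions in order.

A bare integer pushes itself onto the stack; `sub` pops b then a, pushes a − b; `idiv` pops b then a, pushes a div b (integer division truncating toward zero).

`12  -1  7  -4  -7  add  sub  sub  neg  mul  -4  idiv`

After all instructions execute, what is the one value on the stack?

12   -> 12
-1   -> 12 -1
7    -> 12 -1 7
-4   -> 12 -1 7 -4
-7   -> 12 -1 7 -4 -7
add  -> 12 -1 7 -11
sub  -> 12 -1 18
sub  -> 12 -19
neg  -> 12 19
mul  -> 228
-4   -> 228 -4
idiv -> -57

-57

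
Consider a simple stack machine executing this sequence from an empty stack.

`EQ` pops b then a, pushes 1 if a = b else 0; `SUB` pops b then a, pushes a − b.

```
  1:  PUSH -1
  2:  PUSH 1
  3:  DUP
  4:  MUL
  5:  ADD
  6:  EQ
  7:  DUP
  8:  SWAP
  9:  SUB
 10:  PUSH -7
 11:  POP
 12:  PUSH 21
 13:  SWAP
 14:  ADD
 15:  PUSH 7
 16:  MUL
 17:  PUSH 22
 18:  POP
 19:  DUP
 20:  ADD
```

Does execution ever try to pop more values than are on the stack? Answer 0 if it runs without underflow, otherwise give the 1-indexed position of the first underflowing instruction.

PUSH -1 : [-1]
PUSH 1  : [-1, 1]
DUP     : [-1, 1, 1]
MUL     : [-1, 1]
ADD     : [0]
EQ  — needs 2 operands, stack has 1 → underflow

6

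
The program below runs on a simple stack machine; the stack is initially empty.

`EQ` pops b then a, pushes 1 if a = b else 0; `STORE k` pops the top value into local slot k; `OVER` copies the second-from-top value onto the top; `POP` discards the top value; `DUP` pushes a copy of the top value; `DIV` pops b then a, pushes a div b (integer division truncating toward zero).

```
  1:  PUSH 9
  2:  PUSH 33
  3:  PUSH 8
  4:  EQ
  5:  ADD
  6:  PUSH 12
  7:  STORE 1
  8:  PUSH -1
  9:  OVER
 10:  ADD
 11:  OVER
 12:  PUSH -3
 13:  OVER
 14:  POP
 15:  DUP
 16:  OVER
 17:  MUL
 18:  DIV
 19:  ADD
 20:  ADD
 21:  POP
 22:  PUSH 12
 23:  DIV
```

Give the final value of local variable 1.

12

PUSH 9   9
PUSH 33  9 33
PUSH 8   9 33 8
EQ       9 0
ADD      9
PUSH 12  9 12
STORE 1  9
PUSH -1  9 -1
OVER     9 -1 9
ADD      9 8
OVER     9 8 9
PUSH -3  9 8 9 -3
OVER     9 8 9 -3 9
POP      9 8 9 -3
DUP      9 8 9 -3 -3
OVER     9 8 9 -3 -3 -3
MUL      9 8 9 -3 9
DIV      9 8 9 0
ADD      9 8 9
ADD      9 17
POP      9
PUSH 12  9 12
DIV      0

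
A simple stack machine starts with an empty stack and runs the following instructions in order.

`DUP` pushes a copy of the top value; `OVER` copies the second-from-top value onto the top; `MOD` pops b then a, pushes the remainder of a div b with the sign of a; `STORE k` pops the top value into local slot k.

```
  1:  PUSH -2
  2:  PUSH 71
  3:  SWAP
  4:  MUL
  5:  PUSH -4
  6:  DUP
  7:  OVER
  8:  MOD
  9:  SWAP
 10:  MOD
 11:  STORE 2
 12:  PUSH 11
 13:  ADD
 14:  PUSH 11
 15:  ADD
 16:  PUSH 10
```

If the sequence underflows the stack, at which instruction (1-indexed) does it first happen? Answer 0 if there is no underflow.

PUSH -2 → -2
PUSH 71 → -2 71
SWAP    → 71 -2
MUL     → -142
PUSH -4 → -142 -4
DUP     → -142 -4 -4
OVER    → -142 -4 -4 -4
MOD     → -142 -4 0
SWAP    → -142 0 -4
MOD     → -142 0
STORE 2 → -142
PUSH 11 → -142 11
ADD     → -131
PUSH 11 → -131 11
ADD     → -120
PUSH 10 → -120 10

0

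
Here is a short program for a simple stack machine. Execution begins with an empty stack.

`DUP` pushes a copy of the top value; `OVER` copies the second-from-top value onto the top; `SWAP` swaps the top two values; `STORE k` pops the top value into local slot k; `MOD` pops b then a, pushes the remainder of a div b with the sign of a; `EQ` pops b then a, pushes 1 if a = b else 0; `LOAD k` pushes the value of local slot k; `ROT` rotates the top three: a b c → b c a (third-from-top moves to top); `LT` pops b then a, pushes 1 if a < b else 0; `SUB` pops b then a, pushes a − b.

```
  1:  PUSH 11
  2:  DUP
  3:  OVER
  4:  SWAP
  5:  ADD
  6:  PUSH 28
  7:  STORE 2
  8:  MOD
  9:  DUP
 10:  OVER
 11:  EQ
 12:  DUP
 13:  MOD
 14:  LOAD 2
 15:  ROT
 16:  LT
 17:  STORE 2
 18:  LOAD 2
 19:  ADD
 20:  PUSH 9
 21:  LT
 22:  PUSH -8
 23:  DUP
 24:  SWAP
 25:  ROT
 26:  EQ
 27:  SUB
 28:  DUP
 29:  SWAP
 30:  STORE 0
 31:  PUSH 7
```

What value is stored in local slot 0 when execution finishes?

PUSH 11 → [11]
DUP     → [11, 11]
OVER    → [11, 11, 11]
SWAP    → [11, 11, 11]
ADD     → [11, 22]
PUSH 28 → [11, 22, 28]
STORE 2 → [11, 22]
MOD     → [11]
DUP     → [11, 11]
OVER    → [11, 11, 11]
EQ      → [11, 1]
DUP     → [11, 1, 1]
MOD     → [11, 0]
LOAD 2  → [11, 0, 28]
ROT     → [0, 28, 11]
LT      → [0, 0]
STORE 2 → [0]
LOAD 2  → [0, 0]
ADD     → [0]
PUSH 9  → [0, 9]
LT      → [1]
PUSH -8 → [1, -8]
DUP     → [1, -8, -8]
SWAP    → [1, -8, -8]
ROT     → [-8, -8, 1]
EQ      → [-8, 0]
SUB     → [-8]
DUP     → [-8, -8]
SWAP    → [-8, -8]
STORE 0 → [-8]
PUSH 7  → [-8, 7]

-8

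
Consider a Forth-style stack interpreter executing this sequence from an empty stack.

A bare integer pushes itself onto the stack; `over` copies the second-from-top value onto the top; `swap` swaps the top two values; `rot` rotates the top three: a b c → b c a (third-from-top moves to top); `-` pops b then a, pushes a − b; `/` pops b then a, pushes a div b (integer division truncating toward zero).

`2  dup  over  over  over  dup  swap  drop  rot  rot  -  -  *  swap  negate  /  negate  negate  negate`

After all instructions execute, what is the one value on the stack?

2

2      : [2]
dup    : [2, 2]
over   : [2, 2, 2]
over   : [2, 2, 2, 2]
over   : [2, 2, 2, 2, 2]
dup    : [2, 2, 2, 2, 2, 2]
swap   : [2, 2, 2, 2, 2, 2]
drop   : [2, 2, 2, 2, 2]
rot    : [2, 2, 2, 2, 2]
rot    : [2, 2, 2, 2, 2]
-      : [2, 2, 2, 0]
-      : [2, 2, 2]
*      : [2, 4]
swap   : [4, 2]
negate : [4, -2]
/      : [-2]
negate : [2]
negate : [-2]
negate : [2]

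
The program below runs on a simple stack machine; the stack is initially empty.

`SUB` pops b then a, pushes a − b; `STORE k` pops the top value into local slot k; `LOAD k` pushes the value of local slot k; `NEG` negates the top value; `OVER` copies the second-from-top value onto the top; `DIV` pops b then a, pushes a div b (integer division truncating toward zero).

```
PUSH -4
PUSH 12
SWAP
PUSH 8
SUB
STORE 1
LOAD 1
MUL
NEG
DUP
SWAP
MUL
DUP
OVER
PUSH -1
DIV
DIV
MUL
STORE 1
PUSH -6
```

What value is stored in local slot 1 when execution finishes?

-20736

PUSH -4 -> [-4]
PUSH 12 -> [-4, 12]
SWAP    -> [12, -4]
PUSH 8  -> [12, -4, 8]
SUB     -> [12, -12]
STORE 1 -> [12]
LOAD 1  -> [12, -12]
MUL     -> [-144]
NEG     -> [144]
DUP     -> [144, 144]
SWAP    -> [144, 144]
MUL     -> [20736]
DUP     -> [20736, 20736]
OVER    -> [20736, 20736, 20736]
PUSH -1 -> [20736, 20736, 20736, -1]
DIV     -> [20736, 20736, -20736]
DIV     -> [20736, -1]
MUL     -> [-20736]
STORE 1 -> []
PUSH -6 -> [-6]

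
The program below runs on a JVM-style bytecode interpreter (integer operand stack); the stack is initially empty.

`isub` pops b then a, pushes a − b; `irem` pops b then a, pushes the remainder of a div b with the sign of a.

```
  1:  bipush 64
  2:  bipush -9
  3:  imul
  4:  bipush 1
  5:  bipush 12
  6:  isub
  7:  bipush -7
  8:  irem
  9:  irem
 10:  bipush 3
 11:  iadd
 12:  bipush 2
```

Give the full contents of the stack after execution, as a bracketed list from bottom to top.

[3, 2]

bipush 64 : [64]
bipush -9 : [64, -9]
imul      : [-576]
bipush 1  : [-576, 1]
bipush 12 : [-576, 1, 12]
isub      : [-576, -11]
bipush -7 : [-576, -11, -7]
irem      : [-576, -4]
irem      : [0]
bipush 3  : [0, 3]
iadd      : [3]
bipush 2  : [3, 2]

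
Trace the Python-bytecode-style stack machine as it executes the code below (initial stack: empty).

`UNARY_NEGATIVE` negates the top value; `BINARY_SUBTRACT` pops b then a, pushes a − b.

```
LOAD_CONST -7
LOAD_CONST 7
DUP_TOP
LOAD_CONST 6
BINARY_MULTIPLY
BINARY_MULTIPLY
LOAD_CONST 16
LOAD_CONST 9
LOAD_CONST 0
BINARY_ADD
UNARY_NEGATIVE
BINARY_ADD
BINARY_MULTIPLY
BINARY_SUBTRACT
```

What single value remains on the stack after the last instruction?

LOAD_CONST -7   : [-7]
LOAD_CONST 7    : [-7, 7]
DUP_TOP         : [-7, 7, 7]
LOAD_CONST 6    : [-7, 7, 7, 6]
BINARY_MULTIPLY : [-7, 7, 42]
BINARY_MULTIPLY : [-7, 294]
LOAD_CONST 16   : [-7, 294, 16]
LOAD_CONST 9    : [-7, 294, 16, 9]
LOAD_CONST 0    : [-7, 294, 16, 9, 0]
BINARY_ADD      : [-7, 294, 16, 9]
UNARY_NEGATIVE  : [-7, 294, 16, -9]
BINARY_ADD      : [-7, 294, 7]
BINARY_MULTIPLY : [-7, 2058]
BINARY_SUBTRACT : [-2065]

-2065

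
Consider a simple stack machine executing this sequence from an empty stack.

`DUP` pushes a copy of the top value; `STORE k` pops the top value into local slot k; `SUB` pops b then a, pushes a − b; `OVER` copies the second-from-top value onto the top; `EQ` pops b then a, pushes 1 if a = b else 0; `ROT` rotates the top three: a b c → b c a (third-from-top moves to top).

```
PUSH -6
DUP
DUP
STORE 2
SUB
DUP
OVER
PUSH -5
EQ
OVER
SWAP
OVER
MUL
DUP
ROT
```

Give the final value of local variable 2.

-6

PUSH -6  -6
DUP      -6 -6
DUP      -6 -6 -6
STORE 2  -6 -6
SUB      0
DUP      0 0
OVER     0 0 0
PUSH -5  0 0 0 -5
EQ       0 0 0
OVER     0 0 0 0
SWAP     0 0 0 0
OVER     0 0 0 0 0
MUL      0 0 0 0
DUP      0 0 0 0 0
ROT      0 0 0 0 0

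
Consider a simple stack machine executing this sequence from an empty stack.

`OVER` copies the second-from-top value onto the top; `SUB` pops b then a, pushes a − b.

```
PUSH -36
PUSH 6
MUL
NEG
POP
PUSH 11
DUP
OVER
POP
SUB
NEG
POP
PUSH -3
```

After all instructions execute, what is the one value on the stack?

-3

PUSH -36 → -36
PUSH 6   → -36 6
MUL      → -216
NEG      → 216
POP      → (empty)
PUSH 11  → 11
DUP      → 11 11
OVER     → 11 11 11
POP      → 11 11
SUB      → 0
NEG      → 0
POP      → (empty)
PUSH -3  → -3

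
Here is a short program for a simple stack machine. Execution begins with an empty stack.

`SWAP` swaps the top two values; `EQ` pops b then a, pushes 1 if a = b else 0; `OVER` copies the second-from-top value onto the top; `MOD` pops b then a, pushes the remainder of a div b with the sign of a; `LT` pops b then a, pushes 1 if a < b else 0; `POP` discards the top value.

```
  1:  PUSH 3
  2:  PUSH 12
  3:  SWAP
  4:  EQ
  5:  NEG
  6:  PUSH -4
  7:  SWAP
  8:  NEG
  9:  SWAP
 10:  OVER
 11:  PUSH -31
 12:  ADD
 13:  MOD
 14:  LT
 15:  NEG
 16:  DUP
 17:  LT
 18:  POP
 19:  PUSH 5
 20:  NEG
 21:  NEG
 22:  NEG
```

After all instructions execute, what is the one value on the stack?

PUSH 3   → [3]
PUSH 12  → [3, 12]
SWAP     → [12, 3]
EQ       → [0]
NEG      → [0]
PUSH -4  → [0, -4]
SWAP     → [-4, 0]
NEG      → [-4, 0]
SWAP     → [0, -4]
OVER     → [0, -4, 0]
PUSH -31 → [0, -4, 0, -31]
ADD      → [0, -4, -31]
MOD      → [0, -4]
LT       → [0]
NEG      → [0]
DUP      → [0, 0]
LT       → [0]
POP      → []
PUSH 5   → [5]
NEG      → [-5]
NEG      → [5]
NEG      → [-5]

-5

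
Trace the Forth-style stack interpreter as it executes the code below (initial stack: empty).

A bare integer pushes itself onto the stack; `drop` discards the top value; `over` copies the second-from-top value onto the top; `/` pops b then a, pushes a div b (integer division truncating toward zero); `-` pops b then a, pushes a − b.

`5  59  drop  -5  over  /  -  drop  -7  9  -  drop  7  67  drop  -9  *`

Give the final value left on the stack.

-63

5    → [5]
59   → [5, 59]
drop → [5]
-5   → [5, -5]
over → [5, -5, 5]
/    → [5, -1]
-    → [6]
drop → []
-7   → [-7]
9    → [-7, 9]
-    → [-16]
drop → []
7    → [7]
67   → [7, 67]
drop → [7]
-9   → [7, -9]
*    → [-63]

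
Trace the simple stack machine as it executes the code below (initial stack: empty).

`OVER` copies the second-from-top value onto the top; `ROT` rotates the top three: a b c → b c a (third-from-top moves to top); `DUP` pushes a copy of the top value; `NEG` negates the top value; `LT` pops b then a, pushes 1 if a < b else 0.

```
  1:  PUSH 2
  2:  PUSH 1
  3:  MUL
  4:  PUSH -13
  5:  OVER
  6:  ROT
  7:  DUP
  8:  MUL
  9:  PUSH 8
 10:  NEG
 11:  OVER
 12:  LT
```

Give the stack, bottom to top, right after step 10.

PUSH 2   : [2]
PUSH 1   : [2, 1]
MUL      : [2]
PUSH -13 : [2, -13]
OVER     : [2, -13, 2]
ROT      : [-13, 2, 2]
DUP      : [-13, 2, 2, 2]
MUL      : [-13, 2, 4]
PUSH 8   : [-13, 2, 4, 8]
NEG      : [-13, 2, 4, -8]

[-13, 2, 4, -8]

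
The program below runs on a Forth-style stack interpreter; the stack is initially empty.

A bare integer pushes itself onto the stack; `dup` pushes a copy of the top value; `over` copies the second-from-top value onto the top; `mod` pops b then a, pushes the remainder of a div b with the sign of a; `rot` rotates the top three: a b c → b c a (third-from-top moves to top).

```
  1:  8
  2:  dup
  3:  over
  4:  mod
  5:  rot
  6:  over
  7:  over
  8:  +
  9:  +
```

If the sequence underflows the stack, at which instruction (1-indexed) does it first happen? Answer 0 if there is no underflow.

8    -> 8
dup  -> 8 8
over -> 8 8 8
mod  -> 8 0
rot  — needs 3 operands, stack has 2 → underflow

5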